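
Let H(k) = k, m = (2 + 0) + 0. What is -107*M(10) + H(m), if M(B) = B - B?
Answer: 2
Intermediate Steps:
M(B) = 0
m = 2 (m = 2 + 0 = 2)
-107*M(10) + H(m) = -107*0 + 2 = 0 + 2 = 2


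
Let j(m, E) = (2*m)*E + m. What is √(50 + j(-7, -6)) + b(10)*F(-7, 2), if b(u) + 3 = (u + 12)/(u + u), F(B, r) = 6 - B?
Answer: -247/10 + √127 ≈ -13.431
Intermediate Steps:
j(m, E) = m + 2*E*m (j(m, E) = 2*E*m + m = m + 2*E*m)
b(u) = -3 + (12 + u)/(2*u) (b(u) = -3 + (u + 12)/(u + u) = -3 + (12 + u)/((2*u)) = -3 + (12 + u)*(1/(2*u)) = -3 + (12 + u)/(2*u))
√(50 + j(-7, -6)) + b(10)*F(-7, 2) = √(50 - 7*(1 + 2*(-6))) + (-5/2 + 6/10)*(6 - 1*(-7)) = √(50 - 7*(1 - 12)) + (-5/2 + 6*(⅒))*(6 + 7) = √(50 - 7*(-11)) + (-5/2 + ⅗)*13 = √(50 + 77) - 19/10*13 = √127 - 247/10 = -247/10 + √127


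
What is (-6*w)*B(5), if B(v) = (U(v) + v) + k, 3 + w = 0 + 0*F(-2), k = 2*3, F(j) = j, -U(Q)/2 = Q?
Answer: 18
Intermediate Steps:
U(Q) = -2*Q
k = 6
w = -3 (w = -3 + (0 + 0*(-2)) = -3 + (0 + 0) = -3 + 0 = -3)
B(v) = 6 - v (B(v) = (-2*v + v) + 6 = -v + 6 = 6 - v)
(-6*w)*B(5) = (-6*(-3))*(6 - 1*5) = 18*(6 - 5) = 18*1 = 18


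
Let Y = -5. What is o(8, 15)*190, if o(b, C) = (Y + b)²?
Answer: 1710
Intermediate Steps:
o(b, C) = (-5 + b)²
o(8, 15)*190 = (-5 + 8)²*190 = 3²*190 = 9*190 = 1710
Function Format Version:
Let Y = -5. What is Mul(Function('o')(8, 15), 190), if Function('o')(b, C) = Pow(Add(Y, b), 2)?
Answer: 1710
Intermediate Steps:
Function('o')(b, C) = Pow(Add(-5, b), 2)
Mul(Function('o')(8, 15), 190) = Mul(Pow(Add(-5, 8), 2), 190) = Mul(Pow(3, 2), 190) = Mul(9, 190) = 1710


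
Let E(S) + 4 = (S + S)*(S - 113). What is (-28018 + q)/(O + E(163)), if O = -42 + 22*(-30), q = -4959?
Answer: -32977/15594 ≈ -2.1147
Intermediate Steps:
O = -702 (O = -42 - 660 = -702)
E(S) = -4 + 2*S*(-113 + S) (E(S) = -4 + (S + S)*(S - 113) = -4 + (2*S)*(-113 + S) = -4 + 2*S*(-113 + S))
(-28018 + q)/(O + E(163)) = (-28018 - 4959)/(-702 + (-4 - 226*163 + 2*163²)) = -32977/(-702 + (-4 - 36838 + 2*26569)) = -32977/(-702 + (-4 - 36838 + 53138)) = -32977/(-702 + 16296) = -32977/15594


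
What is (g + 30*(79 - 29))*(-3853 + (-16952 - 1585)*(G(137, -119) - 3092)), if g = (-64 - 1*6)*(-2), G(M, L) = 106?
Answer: 90770111560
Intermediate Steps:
g = 140 (g = (-64 - 6)*(-2) = -70*(-2) = 140)
(g + 30*(79 - 29))*(-3853 + (-16952 - 1585)*(G(137, -119) - 3092)) = (140 + 30*(79 - 29))*(-3853 + (-16952 - 1585)*(106 - 3092)) = (140 + 30*50)*(-3853 - 18537*(-2986)) = (140 + 1500)*(-3853 + 55351482) = 1640*55347629 = 90770111560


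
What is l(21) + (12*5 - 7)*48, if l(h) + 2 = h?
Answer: 2563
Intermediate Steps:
l(h) = -2 + h
l(21) + (12*5 - 7)*48 = (-2 + 21) + (12*5 - 7)*48 = 19 + (60 - 7)*48 = 19 + 53*48 = 19 + 2544 = 2563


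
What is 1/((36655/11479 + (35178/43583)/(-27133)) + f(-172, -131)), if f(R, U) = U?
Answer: -331081668541/42314491025608 ≈ -0.0078243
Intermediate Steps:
1/((36655/11479 + (35178/43583)/(-27133)) + f(-172, -131)) = 1/((36655/11479 + (35178/43583)/(-27133)) - 131) = 1/((36655*(1/11479) + (35178*(1/43583))*(-1/27133)) - 131) = 1/((36655/11479 + (858/1063)*(-1/27133)) - 131) = 1/((36655/11479 - 858/28842379) - 131) = 1/(1057207553263/331081668541 - 131) = 1/(-42314491025608/331081668541) = -331081668541/42314491025608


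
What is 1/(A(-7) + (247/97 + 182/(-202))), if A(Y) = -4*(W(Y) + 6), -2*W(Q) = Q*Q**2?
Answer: -9797/6939750 ≈ -0.0014117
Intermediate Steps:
W(Q) = -Q**3/2 (W(Q) = -Q*Q**2/2 = -Q**3/2)
A(Y) = -24 + 2*Y**3 (A(Y) = -4*(-Y**3/2 + 6) = -4*(6 - Y**3/2) = -24 + 2*Y**3)
1/(A(-7) + (247/97 + 182/(-202))) = 1/((-24 + 2*(-7)**3) + (247/97 + 182/(-202))) = 1/((-24 + 2*(-343)) + (247*(1/97) + 182*(-1/202))) = 1/((-24 - 686) + (247/97 - 91/101)) = 1/(-710 + 16120/9797) = 1/(-6939750/9797) = -9797/6939750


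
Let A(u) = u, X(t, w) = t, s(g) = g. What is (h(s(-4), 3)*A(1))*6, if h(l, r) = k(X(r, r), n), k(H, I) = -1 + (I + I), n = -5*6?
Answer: -366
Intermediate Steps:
n = -30
k(H, I) = -1 + 2*I
h(l, r) = -61 (h(l, r) = -1 + 2*(-30) = -1 - 60 = -61)
(h(s(-4), 3)*A(1))*6 = -61*1*6 = -61*6 = -366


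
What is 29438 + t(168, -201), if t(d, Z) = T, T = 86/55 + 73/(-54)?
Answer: 87431489/2970 ≈ 29438.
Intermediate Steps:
T = 629/2970 (T = 86*(1/55) + 73*(-1/54) = 86/55 - 73/54 = 629/2970 ≈ 0.21178)
t(d, Z) = 629/2970
29438 + t(168, -201) = 29438 + 629/2970 = 87431489/2970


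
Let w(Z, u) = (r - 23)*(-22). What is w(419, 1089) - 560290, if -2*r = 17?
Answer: -559597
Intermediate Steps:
r = -17/2 (r = -½*17 = -17/2 ≈ -8.5000)
w(Z, u) = 693 (w(Z, u) = (-17/2 - 23)*(-22) = -63/2*(-22) = 693)
w(419, 1089) - 560290 = 693 - 560290 = -559597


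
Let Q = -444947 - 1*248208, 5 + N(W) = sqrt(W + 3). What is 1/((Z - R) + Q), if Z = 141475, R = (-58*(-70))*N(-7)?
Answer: -26569/14121531940 + 203*I/7060765970 ≈ -1.8815e-6 + 2.875e-8*I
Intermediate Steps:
N(W) = -5 + sqrt(3 + W) (N(W) = -5 + sqrt(W + 3) = -5 + sqrt(3 + W))
R = -20300 + 8120*I (R = (-58*(-70))*(-5 + sqrt(3 - 7)) = 4060*(-5 + sqrt(-4)) = 4060*(-5 + 2*I) = -20300 + 8120*I ≈ -20300.0 + 8120.0*I)
Q = -693155 (Q = -444947 - 248208 = -693155)
1/((Z - R) + Q) = 1/((141475 - (-20300 + 8120*I)) - 693155) = 1/((141475 + (20300 - 8120*I)) - 693155) = 1/((161775 - 8120*I) - 693155) = 1/(-531380 - 8120*I) = (-531380 + 8120*I)/282430638800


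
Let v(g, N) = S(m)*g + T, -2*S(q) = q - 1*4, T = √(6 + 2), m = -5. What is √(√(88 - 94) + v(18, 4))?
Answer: √(81 + 2*√2 + I*√6) ≈ 9.1568 + 0.1338*I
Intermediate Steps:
T = 2*√2 (T = √8 = 2*√2 ≈ 2.8284)
S(q) = 2 - q/2 (S(q) = -(q - 1*4)/2 = -(q - 4)/2 = -(-4 + q)/2 = 2 - q/2)
v(g, N) = 2*√2 + 9*g/2 (v(g, N) = (2 - ½*(-5))*g + 2*√2 = (2 + 5/2)*g + 2*√2 = 9*g/2 + 2*√2 = 2*√2 + 9*g/2)
√(√(88 - 94) + v(18, 4)) = √(√(88 - 94) + (2*√2 + (9/2)*18)) = √(√(-6) + (2*√2 + 81)) = √(I*√6 + (81 + 2*√2)) = √(81 + 2*√2 + I*√6)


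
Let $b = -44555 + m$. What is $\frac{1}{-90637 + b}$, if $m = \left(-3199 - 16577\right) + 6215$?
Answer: $- \frac{1}{148753} \approx -6.7226 \cdot 10^{-6}$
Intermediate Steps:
$m = -13561$ ($m = -19776 + 6215 = -13561$)
$b = -58116$ ($b = -44555 - 13561 = -58116$)
$\frac{1}{-90637 + b} = \frac{1}{-90637 - 58116} = \frac{1}{-148753} = - \frac{1}{148753}$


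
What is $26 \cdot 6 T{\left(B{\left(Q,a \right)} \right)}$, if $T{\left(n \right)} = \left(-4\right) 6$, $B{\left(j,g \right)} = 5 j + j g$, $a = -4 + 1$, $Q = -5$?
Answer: $-3744$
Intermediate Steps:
$a = -3$
$B{\left(j,g \right)} = 5 j + g j$
$T{\left(n \right)} = -24$
$26 \cdot 6 T{\left(B{\left(Q,a \right)} \right)} = 26 \cdot 6 \left(-24\right) = 156 \left(-24\right) = -3744$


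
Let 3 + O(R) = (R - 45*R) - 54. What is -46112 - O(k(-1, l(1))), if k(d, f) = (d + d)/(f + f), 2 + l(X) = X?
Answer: -46011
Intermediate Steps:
l(X) = -2 + X
k(d, f) = d/f (k(d, f) = (2*d)/((2*f)) = (2*d)*(1/(2*f)) = d/f)
O(R) = -57 - 44*R (O(R) = -3 + ((R - 45*R) - 54) = -3 + (-44*R - 54) = -3 + (-54 - 44*R) = -57 - 44*R)
-46112 - O(k(-1, l(1))) = -46112 - (-57 - (-44)/(-2 + 1)) = -46112 - (-57 - (-44)/(-1)) = -46112 - (-57 - (-44)*(-1)) = -46112 - (-57 - 44*1) = -46112 - (-57 - 44) = -46112 - 1*(-101) = -46112 + 101 = -46011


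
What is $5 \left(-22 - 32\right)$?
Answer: $-270$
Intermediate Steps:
$5 \left(-22 - 32\right) = 5 \left(-54\right) = -270$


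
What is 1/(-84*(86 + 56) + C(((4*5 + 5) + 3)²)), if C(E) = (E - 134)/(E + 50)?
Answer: -417/4973651 ≈ -8.3842e-5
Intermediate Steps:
C(E) = (-134 + E)/(50 + E)
1/(-84*(86 + 56) + C(((4*5 + 5) + 3)²)) = 1/(-84*(86 + 56) + (-134 + ((4*5 + 5) + 3)²)/(50 + ((4*5 + 5) + 3)²)) = 1/(-84*142 + (-134 + ((20 + 5) + 3)²)/(50 + ((20 + 5) + 3)²)) = 1/(-11928 + (-134 + (25 + 3)²)/(50 + (25 + 3)²)) = 1/(-11928 + (-134 + 28²)/(50 + 28²)) = 1/(-11928 + (-134 + 784)/(50 + 784)) = 1/(-11928 + 650/834) = 1/(-11928 + (1/834)*650) = 1/(-11928 + 325/417) = 1/(-4973651/417) = -417/4973651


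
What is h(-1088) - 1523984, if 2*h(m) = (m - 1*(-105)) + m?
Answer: -3050039/2 ≈ -1.5250e+6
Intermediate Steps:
h(m) = 105/2 + m (h(m) = ((m - 1*(-105)) + m)/2 = ((m + 105) + m)/2 = ((105 + m) + m)/2 = (105 + 2*m)/2 = 105/2 + m)
h(-1088) - 1523984 = (105/2 - 1088) - 1523984 = -2071/2 - 1523984 = -3050039/2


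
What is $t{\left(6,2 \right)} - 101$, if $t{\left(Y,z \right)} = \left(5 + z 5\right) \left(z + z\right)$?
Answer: $-41$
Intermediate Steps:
$t{\left(Y,z \right)} = 2 z \left(5 + 5 z\right)$ ($t{\left(Y,z \right)} = \left(5 + 5 z\right) 2 z = 2 z \left(5 + 5 z\right)$)
$t{\left(6,2 \right)} - 101 = 10 \cdot 2 \left(1 + 2\right) - 101 = 10 \cdot 2 \cdot 3 - 101 = 60 - 101 = -41$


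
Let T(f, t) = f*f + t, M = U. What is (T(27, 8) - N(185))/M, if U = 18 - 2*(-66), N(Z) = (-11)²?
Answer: 308/75 ≈ 4.1067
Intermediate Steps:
N(Z) = 121
U = 150 (U = 18 + 132 = 150)
M = 150
T(f, t) = t + f² (T(f, t) = f² + t = t + f²)
(T(27, 8) - N(185))/M = ((8 + 27²) - 1*121)/150 = ((8 + 729) - 121)*(1/150) = (737 - 121)*(1/150) = 616*(1/150) = 308/75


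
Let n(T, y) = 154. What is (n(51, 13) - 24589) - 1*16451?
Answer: -40886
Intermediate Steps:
(n(51, 13) - 24589) - 1*16451 = (154 - 24589) - 1*16451 = -24435 - 16451 = -40886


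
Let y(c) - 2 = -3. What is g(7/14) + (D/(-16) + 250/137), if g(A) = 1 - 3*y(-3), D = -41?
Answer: 18385/2192 ≈ 8.3873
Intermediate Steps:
y(c) = -1 (y(c) = 2 - 3 = -1)
g(A) = 4 (g(A) = 1 - 3*(-1) = 1 + 3 = 4)
g(7/14) + (D/(-16) + 250/137) = 4 + (-41/(-16) + 250/137) = 4 + (-41*(-1/16) + 250*(1/137)) = 4 + (41/16 + 250/137) = 4 + 9617/2192 = 18385/2192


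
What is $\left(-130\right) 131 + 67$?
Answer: $-16963$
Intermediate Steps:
$\left(-130\right) 131 + 67 = -17030 + 67 = -16963$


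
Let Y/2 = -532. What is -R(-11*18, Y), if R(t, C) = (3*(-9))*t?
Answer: -5346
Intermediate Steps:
Y = -1064 (Y = 2*(-532) = -1064)
R(t, C) = -27*t
-R(-11*18, Y) = -(-27)*(-11*18) = -(-27)*(-198) = -1*5346 = -5346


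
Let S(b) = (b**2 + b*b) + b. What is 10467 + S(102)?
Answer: 31377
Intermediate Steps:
S(b) = b + 2*b**2 (S(b) = (b**2 + b**2) + b = 2*b**2 + b = b + 2*b**2)
10467 + S(102) = 10467 + 102*(1 + 2*102) = 10467 + 102*(1 + 204) = 10467 + 102*205 = 10467 + 20910 = 31377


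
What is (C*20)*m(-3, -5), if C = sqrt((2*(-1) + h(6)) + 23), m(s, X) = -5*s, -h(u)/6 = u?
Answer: 300*I*sqrt(15) ≈ 1161.9*I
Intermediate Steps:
h(u) = -6*u
C = I*sqrt(15) (C = sqrt((2*(-1) - 6*6) + 23) = sqrt((-2 - 36) + 23) = sqrt(-38 + 23) = sqrt(-15) = I*sqrt(15) ≈ 3.873*I)
(C*20)*m(-3, -5) = ((I*sqrt(15))*20)*(-5*(-3)) = (20*I*sqrt(15))*15 = 300*I*sqrt(15)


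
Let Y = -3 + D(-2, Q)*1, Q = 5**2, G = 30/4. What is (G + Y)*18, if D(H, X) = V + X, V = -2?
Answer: 495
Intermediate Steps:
G = 15/2 (G = 30*(1/4) = 15/2 ≈ 7.5000)
Q = 25
D(H, X) = -2 + X
Y = 20 (Y = -3 + (-2 + 25)*1 = -3 + 23*1 = -3 + 23 = 20)
(G + Y)*18 = (15/2 + 20)*18 = (55/2)*18 = 495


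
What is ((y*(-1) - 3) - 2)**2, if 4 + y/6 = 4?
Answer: 25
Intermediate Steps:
y = 0 (y = -24 + 6*4 = -24 + 24 = 0)
((y*(-1) - 3) - 2)**2 = ((0*(-1) - 3) - 2)**2 = ((0 - 3) - 2)**2 = (-3 - 2)**2 = (-5)**2 = 25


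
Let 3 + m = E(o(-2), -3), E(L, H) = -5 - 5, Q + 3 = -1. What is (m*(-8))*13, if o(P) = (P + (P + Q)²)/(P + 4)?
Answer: 1352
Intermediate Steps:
Q = -4 (Q = -3 - 1 = -4)
o(P) = (P + (-4 + P)²)/(4 + P) (o(P) = (P + (P - 4)²)/(P + 4) = (P + (-4 + P)²)/(4 + P))
E(L, H) = -10
m = -13 (m = -3 - 10 = -13)
(m*(-8))*13 = -13*(-8)*13 = 104*13 = 1352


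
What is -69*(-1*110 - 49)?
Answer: 10971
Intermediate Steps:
-69*(-1*110 - 49) = -69*(-110 - 49) = -69*(-159) = 10971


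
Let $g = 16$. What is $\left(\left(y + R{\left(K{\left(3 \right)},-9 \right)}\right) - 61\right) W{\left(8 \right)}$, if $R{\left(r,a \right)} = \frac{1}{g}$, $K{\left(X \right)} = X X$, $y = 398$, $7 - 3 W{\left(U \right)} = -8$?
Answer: $\frac{26965}{16} \approx 1685.3$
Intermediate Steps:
$W{\left(U \right)} = 5$ ($W{\left(U \right)} = \frac{7}{3} - - \frac{8}{3} = \frac{7}{3} + \frac{8}{3} = 5$)
$K{\left(X \right)} = X^{2}$
$R{\left(r,a \right)} = \frac{1}{16}$
$\left(\left(y + R{\left(K{\left(3 \right)},-9 \right)}\right) - 61\right) W{\left(8 \right)} = \left(\left(398 + \frac{1}{16}\right) - 61\right) 5 = \left(\frac{6369}{16} - 61\right) 5 = \frac{5393}{16} \cdot 5 = \frac{26965}{16}$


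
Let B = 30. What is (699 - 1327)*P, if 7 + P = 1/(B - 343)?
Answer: 1376576/313 ≈ 4398.0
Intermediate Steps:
P = -2192/313 (P = -7 + 1/(30 - 343) = -7 + 1/(-313) = -7 - 1/313 = -2192/313 ≈ -7.0032)
(699 - 1327)*P = (699 - 1327)*(-2192/313) = -628*(-2192/313) = 1376576/313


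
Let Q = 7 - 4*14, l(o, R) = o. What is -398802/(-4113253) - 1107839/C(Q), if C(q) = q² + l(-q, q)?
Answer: -4555845025367/10077469850 ≈ -452.08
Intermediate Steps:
Q = -49 (Q = 7 - 56 = -49)
C(q) = q² - q
-398802/(-4113253) - 1107839/C(Q) = -398802/(-4113253) - 1107839*(-1/(49*(-1 - 49))) = -398802*(-1/4113253) - 1107839/((-49*(-50))) = 398802/4113253 - 1107839/2450 = -4555845025367/10077469850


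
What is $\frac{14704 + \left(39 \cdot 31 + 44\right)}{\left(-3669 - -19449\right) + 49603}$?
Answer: $\frac{15957}{65383} \approx 0.24405$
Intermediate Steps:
$\frac{14704 + \left(39 \cdot 31 + 44\right)}{\left(-3669 - -19449\right) + 49603} = \frac{14704 + \left(1209 + 44\right)}{\left(-3669 + 19449\right) + 49603} = \frac{14704 + 1253}{15780 + 49603} = \frac{15957}{65383}$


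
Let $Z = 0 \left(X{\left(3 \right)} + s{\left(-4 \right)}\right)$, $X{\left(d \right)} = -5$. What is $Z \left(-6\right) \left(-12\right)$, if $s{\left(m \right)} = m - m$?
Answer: $0$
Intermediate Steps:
$s{\left(m \right)} = 0$
$Z = 0$ ($Z = 0 \left(-5 + 0\right) = 0 \left(-5\right) = 0$)
$Z \left(-6\right) \left(-12\right) = 0 \left(-6\right) \left(-12\right) = 0 \left(-12\right) = 0$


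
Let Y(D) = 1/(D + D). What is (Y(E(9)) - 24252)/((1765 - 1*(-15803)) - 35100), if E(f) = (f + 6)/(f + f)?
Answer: 13473/9740 ≈ 1.3833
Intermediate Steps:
E(f) = (6 + f)/(2*f) (E(f) = (6 + f)/((2*f)) = (6 + f)*(1/(2*f)) = (6 + f)/(2*f))
Y(D) = 1/(2*D)
(Y(E(9)) - 24252)/((1765 - 1*(-15803)) - 35100) = (1/(2*(((½)*(6 + 9)/9))) - 24252)/((1765 - 1*(-15803)) - 35100) = (1/(2*(((½)*(⅑)*15))) - 24252)/((1765 + 15803) - 35100) = (1/(2*(⅚)) - 24252)/(17568 - 35100) = ((½)*(6/5) - 24252)/(-17532) = (⅗ - 24252)*(-1/17532) = -121257/5*(-1/17532) = 13473/9740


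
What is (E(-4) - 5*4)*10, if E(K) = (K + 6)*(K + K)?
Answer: -360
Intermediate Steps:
E(K) = 2*K*(6 + K) (E(K) = (6 + K)*(2*K) = 2*K*(6 + K))
(E(-4) - 5*4)*10 = (2*(-4)*(6 - 4) - 5*4)*10 = (2*(-4)*2 - 20)*10 = (-16 - 20)*10 = -36*10 = -360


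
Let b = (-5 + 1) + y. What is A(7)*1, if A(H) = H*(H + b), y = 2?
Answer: 35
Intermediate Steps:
b = -2 (b = (-5 + 1) + 2 = -4 + 2 = -2)
A(H) = H*(-2 + H) (A(H) = H*(H - 2) = H*(-2 + H))
A(7)*1 = (7*(-2 + 7))*1 = (7*5)*1 = 35*1 = 35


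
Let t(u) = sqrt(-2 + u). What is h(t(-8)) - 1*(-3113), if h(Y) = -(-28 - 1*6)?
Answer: 3147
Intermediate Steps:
h(Y) = 34 (h(Y) = -(-28 - 6) = -1*(-34) = 34)
h(t(-8)) - 1*(-3113) = 34 - 1*(-3113) = 34 + 3113 = 3147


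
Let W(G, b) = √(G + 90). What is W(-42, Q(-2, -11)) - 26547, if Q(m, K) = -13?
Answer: -26547 + 4*√3 ≈ -26540.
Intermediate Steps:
W(G, b) = √(90 + G)
W(-42, Q(-2, -11)) - 26547 = √(90 - 42) - 26547 = √48 - 26547 = 4*√3 - 26547 = -26547 + 4*√3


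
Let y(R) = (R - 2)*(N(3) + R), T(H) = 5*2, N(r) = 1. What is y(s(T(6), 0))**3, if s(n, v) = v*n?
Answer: -8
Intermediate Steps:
T(H) = 10
s(n, v) = n*v
y(R) = (1 + R)*(-2 + R) (y(R) = (R - 2)*(1 + R) = (-2 + R)*(1 + R) = (1 + R)*(-2 + R))
y(s(T(6), 0))**3 = (-2 + (10*0)**2 - 10*0)**3 = (-2 + 0**2 - 1*0)**3 = (-2 + 0 + 0)**3 = (-2)**3 = -8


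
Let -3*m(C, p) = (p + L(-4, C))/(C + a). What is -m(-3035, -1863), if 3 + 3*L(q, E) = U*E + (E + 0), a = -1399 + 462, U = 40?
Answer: 130027/35748 ≈ 3.6373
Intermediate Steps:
a = -937
L(q, E) = -1 + 41*E/3 (L(q, E) = -1 + (40*E + (E + 0))/3 = -1 + (40*E + E)/3 = -1 + (41*E)/3 = -1 + 41*E/3)
m(C, p) = -(-1 + p + 41*C/3)/(3*(-937 + C)) (m(C, p) = -(p + (-1 + 41*C/3))/(3*(C - 937)) = -(-1 + p + 41*C/3)/(3*(-937 + C)))
-m(-3035, -1863) = -(3 - 41*(-3035) - 3*(-1863))/(9*(-937 - 3035)) = -(3 + 124435 + 5589)/(9*(-3972)) = -(-1)*130027/(9*3972) = -1*(-130027/35748) = 130027/35748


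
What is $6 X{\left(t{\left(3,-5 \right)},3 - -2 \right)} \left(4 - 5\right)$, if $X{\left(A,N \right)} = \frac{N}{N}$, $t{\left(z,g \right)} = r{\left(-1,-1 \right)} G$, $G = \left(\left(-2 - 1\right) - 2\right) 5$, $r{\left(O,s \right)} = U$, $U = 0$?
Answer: $-6$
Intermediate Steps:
$r{\left(O,s \right)} = 0$
$G = -25$ ($G = \left(-3 - 2\right) 5 = \left(-5\right) 5 = -25$)
$t{\left(z,g \right)} = 0$ ($t{\left(z,g \right)} = 0 \left(-25\right) = 0$)
$X{\left(A,N \right)} = 1$
$6 X{\left(t{\left(3,-5 \right)},3 - -2 \right)} \left(4 - 5\right) = 6 \cdot 1 \left(4 - 5\right) = 6 \left(4 - 5\right) = 6 \left(-1\right) = -6$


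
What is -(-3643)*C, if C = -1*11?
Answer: -40073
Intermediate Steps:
C = -11
-(-3643)*C = -(-3643)*(-11) = -1*40073 = -40073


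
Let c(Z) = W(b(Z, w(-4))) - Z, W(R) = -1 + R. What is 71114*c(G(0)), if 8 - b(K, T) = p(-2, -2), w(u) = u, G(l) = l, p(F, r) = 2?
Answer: 355570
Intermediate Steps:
b(K, T) = 6 (b(K, T) = 8 - 1*2 = 8 - 2 = 6)
c(Z) = 5 - Z (c(Z) = (-1 + 6) - Z = 5 - Z)
71114*c(G(0)) = 71114*(5 - 1*0) = 71114*(5 + 0) = 71114*5 = 355570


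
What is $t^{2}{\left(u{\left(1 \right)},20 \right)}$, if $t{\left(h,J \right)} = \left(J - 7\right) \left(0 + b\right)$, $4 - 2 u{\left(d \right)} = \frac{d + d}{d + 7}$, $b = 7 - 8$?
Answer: $169$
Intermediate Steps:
$b = -1$ ($b = 7 - 8 = -1$)
$u{\left(d \right)} = 2 - \frac{d}{7 + d}$ ($u{\left(d \right)} = 2 - \frac{\left(d + d\right) \frac{1}{d + 7}}{2} = 2 - \frac{2 d \frac{1}{7 + d}}{2} = 2 - \frac{d}{7 + d}$)
$t{\left(h,J \right)} = 7 - J$ ($t{\left(h,J \right)} = \left(J - 7\right) \left(0 - 1\right) = \left(-7 + J\right) \left(-1\right) = 7 - J$)
$t^{2}{\left(u{\left(1 \right)},20 \right)} = \left(7 - 20\right)^{2} = \left(-13\right)^{2} = 169$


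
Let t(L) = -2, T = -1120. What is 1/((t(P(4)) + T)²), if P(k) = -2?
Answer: 1/1258884 ≈ 7.9435e-7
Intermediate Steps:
1/((t(P(4)) + T)²) = 1/((-2 - 1120)²) = 1/((-1122)²) = 1/1258884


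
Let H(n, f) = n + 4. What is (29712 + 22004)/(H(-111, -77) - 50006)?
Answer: -7388/7159 ≈ -1.0320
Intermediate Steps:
H(n, f) = 4 + n
(29712 + 22004)/(H(-111, -77) - 50006) = (29712 + 22004)/((4 - 111) - 50006) = 51716/(-107 - 50006) = 51716/(-50113) = 51716*(-1/50113) = -7388/7159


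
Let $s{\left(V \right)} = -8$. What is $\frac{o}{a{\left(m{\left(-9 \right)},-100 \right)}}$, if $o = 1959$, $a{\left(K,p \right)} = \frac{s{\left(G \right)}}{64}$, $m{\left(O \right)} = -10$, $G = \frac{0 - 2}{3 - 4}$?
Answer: $-15672$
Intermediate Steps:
$G = 2$ ($G = - \frac{2}{-1} = \left(-2\right) \left(-1\right) = 2$)
$a{\left(K,p \right)} = - \frac{1}{8}$ ($a{\left(K,p \right)} = - \frac{8}{64} = \left(-8\right) \frac{1}{64} = - \frac{1}{8}$)
$\frac{o}{a{\left(m{\left(-9 \right)},-100 \right)}} = \frac{1959}{- \frac{1}{8}} = 1959 \left(-8\right) = -15672$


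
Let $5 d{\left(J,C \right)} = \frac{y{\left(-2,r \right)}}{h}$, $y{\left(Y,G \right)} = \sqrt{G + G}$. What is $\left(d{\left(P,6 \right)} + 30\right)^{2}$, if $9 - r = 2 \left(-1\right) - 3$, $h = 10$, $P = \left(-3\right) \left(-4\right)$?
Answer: $\frac{\left(750 + \sqrt{7}\right)^{2}}{625} \approx 906.36$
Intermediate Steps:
$P = 12$
$r = 14$ ($r = 9 - \left(2 \left(-1\right) - 3\right) = 9 - \left(-2 - 3\right) = 9 - -5 = 9 + 5 = 14$)
$y{\left(Y,G \right)} = \sqrt{2} \sqrt{G}$ ($y{\left(Y,G \right)} = \sqrt{2 G} = \sqrt{2} \sqrt{G}$)
$d{\left(J,C \right)} = \frac{\sqrt{7}}{25}$ ($d{\left(J,C \right)} = \frac{\sqrt{2} \sqrt{14} \cdot \frac{1}{10}}{5} = \frac{2 \sqrt{7} \cdot \frac{1}{10}}{5} = \frac{\frac{1}{5} \sqrt{7}}{5} = \frac{\sqrt{7}}{25}$)
$\left(d{\left(P,6 \right)} + 30\right)^{2} = \left(\frac{\sqrt{7}}{25} + 30\right)^{2} = \left(30 + \frac{\sqrt{7}}{25}\right)^{2}$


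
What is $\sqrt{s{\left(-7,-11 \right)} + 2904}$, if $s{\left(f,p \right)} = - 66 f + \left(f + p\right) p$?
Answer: $18 \sqrt{11} \approx 59.699$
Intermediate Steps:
$s{\left(f,p \right)} = - 66 f + p \left(f + p\right)$
$\sqrt{s{\left(-7,-11 \right)} + 2904} = \sqrt{\left(\left(-11\right)^{2} - -462 - -77\right) + 2904} = \sqrt{\left(121 + 462 + 77\right) + 2904} = \sqrt{660 + 2904} = \sqrt{3564} = 18 \sqrt{11}$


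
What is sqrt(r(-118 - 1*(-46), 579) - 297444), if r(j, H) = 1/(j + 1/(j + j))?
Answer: 2*I*sqrt(7995009621405)/10369 ≈ 545.38*I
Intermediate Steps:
r(j, H) = 1/(j + 1/(2*j))
sqrt(r(-118 - 1*(-46), 579) - 297444) = sqrt(2*(-118 - 1*(-46))/(1 + 2*(-118 - 1*(-46))**2) - 297444) = sqrt(2*(-118 + 46)/(1 + 2*(-118 + 46)**2) - 297444) = sqrt(2*(-72)/(1 + 2*(-72)**2) - 297444) = sqrt(2*(-72)/(1 + 2*5184) - 297444) = sqrt(2*(-72)/(1 + 10368) - 297444) = sqrt(2*(-72)/10369 - 297444) = sqrt(2*(-72)*(1/10369) - 297444) = sqrt(-144/10369 - 297444) = sqrt(-3084196980/10369) = 2*I*sqrt(7995009621405)/10369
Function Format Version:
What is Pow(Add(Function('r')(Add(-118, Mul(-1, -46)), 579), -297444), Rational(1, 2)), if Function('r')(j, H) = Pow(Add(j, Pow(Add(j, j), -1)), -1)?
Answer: Mul(Rational(2, 10369), I, Pow(7995009621405, Rational(1, 2))) ≈ Mul(545.38, I)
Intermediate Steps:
Function('r')(j, H) = Pow(Add(j, Mul(Rational(1, 2), Pow(j, -1))), -1) (Function('r')(j, H) = Pow(Add(j, Pow(Mul(2, j), -1)), -1) = Pow(Add(j, Mul(Rational(1, 2), Pow(j, -1))), -1))
Pow(Add(Function('r')(Add(-118, Mul(-1, -46)), 579), -297444), Rational(1, 2)) = Pow(Add(Mul(2, Add(-118, Mul(-1, -46)), Pow(Add(1, Mul(2, Pow(Add(-118, Mul(-1, -46)), 2))), -1)), -297444), Rational(1, 2)) = Pow(Add(Mul(2, Add(-118, 46), Pow(Add(1, Mul(2, Pow(Add(-118, 46), 2))), -1)), -297444), Rational(1, 2)) = Pow(Add(Mul(2, -72, Pow(Add(1, Mul(2, Pow(-72, 2))), -1)), -297444), Rational(1, 2)) = Pow(Add(Mul(2, -72, Pow(Add(1, Mul(2, 5184)), -1)), -297444), Rational(1, 2)) = Pow(Add(Mul(2, -72, Pow(Add(1, 10368), -1)), -297444), Rational(1, 2)) = Pow(Add(Mul(2, -72, Pow(10369, -1)), -297444), Rational(1, 2)) = Pow(Add(Mul(2, -72, Rational(1, 10369)), -297444), Rational(1, 2)) = Pow(Add(Rational(-144, 10369), -297444), Rational(1, 2)) = Pow(Rational(-3084196980, 10369), Rational(1, 2)) = Mul(Rational(2, 10369), I, Pow(7995009621405, Rational(1, 2)))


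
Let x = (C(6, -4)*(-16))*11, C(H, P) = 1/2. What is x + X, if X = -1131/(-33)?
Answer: -591/11 ≈ -53.727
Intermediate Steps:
C(H, P) = ½ (C(H, P) = 1*(½) = ½)
X = 377/11 (X = -1131*(-1)/33 = -87*(-13/33) = 377/11 ≈ 34.273)
x = -88 (x = ((½)*(-16))*11 = -8*11 = -88)
x + X = -88 + 377/11 = -591/11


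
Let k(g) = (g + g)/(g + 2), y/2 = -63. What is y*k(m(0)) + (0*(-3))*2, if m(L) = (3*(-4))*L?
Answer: 0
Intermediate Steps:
y = -126 (y = 2*(-63) = -126)
m(L) = -12*L
k(g) = 2*g/(2 + g) (k(g) = (2*g)/(2 + g) = 2*g/(2 + g))
y*k(m(0)) + (0*(-3))*2 = -252*(-12*0)/(2 - 12*0) + (0*(-3))*2 = -252*0/(2 + 0) + 0*2 = -252*0/2 + 0 = -126*0 + 0 = 0 + 0 = 0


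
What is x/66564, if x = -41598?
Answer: -2311/3698 ≈ -0.62493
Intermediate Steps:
x/66564 = -41598/66564 = -41598*1/66564 = -2311/3698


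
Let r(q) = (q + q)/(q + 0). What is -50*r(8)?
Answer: -100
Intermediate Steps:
r(q) = 2 (r(q) = (2*q)/q = 2)
-50*r(8) = -50*2 = -100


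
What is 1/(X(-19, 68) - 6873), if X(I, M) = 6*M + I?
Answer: -1/6484 ≈ -0.00015423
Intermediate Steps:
X(I, M) = I + 6*M
1/(X(-19, 68) - 6873) = 1/((-19 + 6*68) - 6873) = 1/((-19 + 408) - 6873) = 1/(389 - 6873) = 1/(-6484) = -1/6484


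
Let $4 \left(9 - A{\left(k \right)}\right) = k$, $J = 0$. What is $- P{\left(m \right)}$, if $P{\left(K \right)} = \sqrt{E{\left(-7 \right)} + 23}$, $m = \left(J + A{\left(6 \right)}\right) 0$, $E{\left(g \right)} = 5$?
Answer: $- 2 \sqrt{7} \approx -5.2915$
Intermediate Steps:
$A{\left(k \right)} = 9 - \frac{k}{4}$
$m = 0$ ($m = \left(0 + \left(9 - \frac{3}{2}\right)\right) 0 = \left(0 + \frac{15}{2}\right) 0 = \frac{15}{2} \cdot 0 = 0$)
$P{\left(K \right)} = 2 \sqrt{7}$ ($P{\left(K \right)} = \sqrt{5 + 23} = \sqrt{28} = 2 \sqrt{7}$)
$- P{\left(m \right)} = - 2 \sqrt{7}$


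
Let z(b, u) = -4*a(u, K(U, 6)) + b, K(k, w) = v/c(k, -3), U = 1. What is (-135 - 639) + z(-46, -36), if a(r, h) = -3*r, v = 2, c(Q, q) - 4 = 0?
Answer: -1252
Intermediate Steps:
c(Q, q) = 4 (c(Q, q) = 4 + 0 = 4)
K(k, w) = ½ (K(k, w) = 2/4 = 2*(¼) = ½)
z(b, u) = b + 12*u (z(b, u) = -(-12)*u + b = 12*u + b = b + 12*u)
(-135 - 639) + z(-46, -36) = (-135 - 639) + (-46 + 12*(-36)) = -774 + (-46 - 432) = -774 - 478 = -1252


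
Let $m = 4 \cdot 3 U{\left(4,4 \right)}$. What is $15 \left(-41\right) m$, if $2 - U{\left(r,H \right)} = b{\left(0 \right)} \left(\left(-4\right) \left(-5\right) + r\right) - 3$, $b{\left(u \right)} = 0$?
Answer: $-36900$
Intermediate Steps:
$U{\left(r,H \right)} = 5$ ($U{\left(r,H \right)} = 2 - \left(0 \left(\left(-4\right) \left(-5\right) + r\right) - 3\right) = 2 - \left(0 \left(20 + r\right) - 3\right) = 2 - \left(0 - 3\right) = 2 - -3 = 2 + 3 = 5$)
$m = 60$ ($m = 4 \cdot 3 \cdot 5 = 12 \cdot 5 = 60$)
$15 \left(-41\right) m = 15 \left(-41\right) 60 = \left(-615\right) 60 = -36900$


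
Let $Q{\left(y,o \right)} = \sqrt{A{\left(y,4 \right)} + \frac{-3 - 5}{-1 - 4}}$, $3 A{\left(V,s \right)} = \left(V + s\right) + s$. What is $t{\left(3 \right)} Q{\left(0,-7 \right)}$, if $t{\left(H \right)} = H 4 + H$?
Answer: $8 \sqrt{15} \approx 30.984$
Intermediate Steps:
$A{\left(V,s \right)} = \frac{V}{3} + \frac{2 s}{3}$ ($A{\left(V,s \right)} = \frac{\left(V + s\right) + s}{3} = \frac{V + 2 s}{3} = \frac{V}{3} + \frac{2 s}{3}$)
$t{\left(H \right)} = 5 H$ ($t{\left(H \right)} = 4 H + H = 5 H$)
$Q{\left(y,o \right)} = \sqrt{\frac{64}{15} + \frac{y}{3}}$ ($Q{\left(y,o \right)} = \sqrt{\left(\frac{y}{3} + \frac{2}{3} \cdot 4\right) + \frac{-3 - 5}{-1 - 4}} = \sqrt{\left(\frac{y}{3} + \frac{8}{3}\right) - \frac{8}{-5}} = \sqrt{\left(\frac{8}{3} + \frac{y}{3}\right) - - \frac{8}{5}} = \sqrt{\left(\frac{8}{3} + \frac{y}{3}\right) + \frac{8}{5}} = \sqrt{\frac{64}{15} + \frac{y}{3}}$)
$t{\left(3 \right)} Q{\left(0,-7 \right)} = 5 \cdot 3 \frac{\sqrt{960 + 75 \cdot 0}}{15} = 15 \frac{\sqrt{960 + 0}}{15} = 15 \frac{\sqrt{960}}{15} = 15 \frac{8 \sqrt{15}}{15} = 8 \sqrt{15}$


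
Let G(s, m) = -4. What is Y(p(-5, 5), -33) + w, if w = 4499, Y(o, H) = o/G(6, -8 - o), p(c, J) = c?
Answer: 18001/4 ≈ 4500.3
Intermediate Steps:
Y(o, H) = -o/4 (Y(o, H) = o/(-4) = o*(-¼) = -o/4)
Y(p(-5, 5), -33) + w = -¼*(-5) + 4499 = 5/4 + 4499 = 18001/4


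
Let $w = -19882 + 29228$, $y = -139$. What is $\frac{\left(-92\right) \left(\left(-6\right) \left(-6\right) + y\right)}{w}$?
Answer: $\frac{4738}{4673} \approx 1.0139$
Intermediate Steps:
$w = 9346$
$\frac{\left(-92\right) \left(\left(-6\right) \left(-6\right) + y\right)}{w} = \frac{\left(-92\right) \left(\left(-6\right) \left(-6\right) - 139\right)}{9346} = - 92 \left(36 - 139\right) \frac{1}{9346} = \left(-92\right) \left(-103\right) \frac{1}{9346} = 9476 \cdot \frac{1}{9346} = \frac{4738}{4673}$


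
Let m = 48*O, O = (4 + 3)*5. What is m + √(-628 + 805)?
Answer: 1680 + √177 ≈ 1693.3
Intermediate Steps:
O = 35 (O = 7*5 = 35)
m = 1680 (m = 48*35 = 1680)
m + √(-628 + 805) = 1680 + √(-628 + 805) = 1680 + √177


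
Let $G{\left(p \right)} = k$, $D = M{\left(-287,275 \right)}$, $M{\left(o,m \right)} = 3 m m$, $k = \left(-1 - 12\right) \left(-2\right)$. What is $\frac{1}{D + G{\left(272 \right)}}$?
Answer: $\frac{1}{226901} \approx 4.4072 \cdot 10^{-6}$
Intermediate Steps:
$k = 26$ ($k = \left(-13\right) \left(-2\right) = 26$)
$M{\left(o,m \right)} = 3 m^{2}$
$D = 226875$ ($D = 3 \cdot 275^{2} = 3 \cdot 75625 = 226875$)
$G{\left(p \right)} = 26$
$\frac{1}{D + G{\left(272 \right)}} = \frac{1}{226875 + 26} = \frac{1}{226901}$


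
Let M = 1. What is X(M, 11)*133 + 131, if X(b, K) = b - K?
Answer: -1199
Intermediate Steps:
X(M, 11)*133 + 131 = (1 - 1*11)*133 + 131 = (1 - 11)*133 + 131 = -10*133 + 131 = -1330 + 131 = -1199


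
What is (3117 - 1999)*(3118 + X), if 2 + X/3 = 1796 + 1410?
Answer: 14232140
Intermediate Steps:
X = 9612 (X = -6 + 3*(1796 + 1410) = -6 + 3*3206 = -6 + 9618 = 9612)
(3117 - 1999)*(3118 + X) = (3117 - 1999)*(3118 + 9612) = 1118*12730 = 14232140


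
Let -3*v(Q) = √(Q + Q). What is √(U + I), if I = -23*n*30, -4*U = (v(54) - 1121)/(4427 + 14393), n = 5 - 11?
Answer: √(1466361810305 + 9410*√3)/18820 ≈ 64.343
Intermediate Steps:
v(Q) = -√2*√Q/3 (v(Q) = -√(Q + Q)/3 = -√2*√Q/3)
n = -6
U = 1121/75280 + √3/37640 (U = -(-√2*√54/3 - 1121)/(4*(4427 + 14393)) = -(-√2*3*√6/3 - 1121)/(4*18820) = -(-2*√3 - 1121)/(4*18820) = -(-1121 - 2*√3)/(4*18820) = -(-1121/18820 - √3/9410)/4 = 1121/75280 + √3/37640 ≈ 0.014937)
I = 4140 (I = -23*(-6)*30 = 138*30 = 4140)
√(U + I) = √((1121/75280 + √3/37640) + 4140) = √(311660321/75280 + √3/37640)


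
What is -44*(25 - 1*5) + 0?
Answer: -880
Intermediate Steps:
-44*(25 - 1*5) + 0 = -44*(25 - 5) + 0 = -44*20 + 0 = -880 + 0 = -880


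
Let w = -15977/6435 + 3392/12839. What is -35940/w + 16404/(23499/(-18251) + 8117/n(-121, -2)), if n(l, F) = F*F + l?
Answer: 16985728046552445306/1063800753120125 ≈ 15967.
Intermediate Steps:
n(l, F) = l + F² (n(l, F) = F² + l = l + F²)
w = -14100091/6355305 (w = -15977*1/6435 + 3392*(1/12839) = -1229/495 + 3392/12839 = -14100091/6355305 ≈ -2.2186)
-35940/w + 16404/(23499/(-18251) + 8117/n(-121, -2)) = -35940/(-14100091/6355305) + 16404/(23499/(-18251) + 8117/(-121 + (-2)²)) = -35940*(-6355305/14100091) + 16404/(23499*(-1/18251) + 8117/(-121 + 4)) = 228409661700/14100091 + 16404/(-23499/18251 + 8117/(-117)) = 228409661700/14100091 + 16404/(-23499/18251 + 8117*(-1/117)) = 228409661700/14100091 + 16404/(-23499/18251 - 8117/117) = 228409661700/14100091 + 16404/(-150892750/2135367) = 228409661700/14100091 + 16404*(-2135367/150892750) = 228409661700/14100091 - 17514280134/75446375 = 16985728046552445306/1063800753120125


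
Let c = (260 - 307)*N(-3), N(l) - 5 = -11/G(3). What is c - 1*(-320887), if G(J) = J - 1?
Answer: 641821/2 ≈ 3.2091e+5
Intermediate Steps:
G(J) = -1 + J
N(l) = -½ (N(l) = 5 - 11/(-1 + 3) = 5 - 11/2 = -½)
c = 47/2 (c = (260 - 307)*(-½) = -47*(-½) = 47/2 ≈ 23.500)
c - 1*(-320887) = 47/2 - 1*(-320887) = 47/2 + 320887 = 641821/2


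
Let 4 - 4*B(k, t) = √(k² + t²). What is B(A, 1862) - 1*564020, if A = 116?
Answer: -564019 - 5*√34805/2 ≈ -5.6449e+5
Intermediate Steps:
B(k, t) = 1 - √(k² + t²)/4
B(A, 1862) - 1*564020 = (1 - √(116² + 1862²)/4) - 1*564020 = (1 - √(13456 + 3467044)/4) - 564020 = (1 - 5*√34805/2) - 564020 = -564019 - 5*√34805/2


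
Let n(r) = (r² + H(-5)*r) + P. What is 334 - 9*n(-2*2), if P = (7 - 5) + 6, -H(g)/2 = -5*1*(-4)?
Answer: -1322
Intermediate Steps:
H(g) = -40 (H(g) = -2*(-5*1)*(-4) = -(-10)*(-4) = -2*20 = -40)
P = 8 (P = 2 + 6 = 8)
n(r) = 8 + r² - 40*r (n(r) = (r² - 40*r) + 8 = 8 + r² - 40*r)
334 - 9*n(-2*2) = 334 - 9*(8 + (-2*2)² - (-80)*2) = 334 - 9*(8 + (-4)² - 40*(-4)) = 334 - 9*(8 + 16 + 160) = 334 - 9*184 = 334 - 1656 = -1322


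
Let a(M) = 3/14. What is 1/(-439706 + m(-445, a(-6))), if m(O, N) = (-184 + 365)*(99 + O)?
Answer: -1/502332 ≈ -1.9907e-6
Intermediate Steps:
a(M) = 3/14 (a(M) = 3*(1/14) = 3/14)
m(O, N) = 17919 + 181*O (m(O, N) = 181*(99 + O) = 17919 + 181*O)
1/(-439706 + m(-445, a(-6))) = 1/(-439706 + (17919 + 181*(-445))) = 1/(-439706 + (17919 - 80545)) = 1/(-439706 - 62626) = 1/(-502332) = -1/502332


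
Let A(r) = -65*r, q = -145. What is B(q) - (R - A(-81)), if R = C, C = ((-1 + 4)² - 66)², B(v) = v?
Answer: 1871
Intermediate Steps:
C = 3249 (C = (3² - 66)² = (9 - 66)² = (-57)² = 3249)
R = 3249
B(q) - (R - A(-81)) = -145 - (3249 - (-65)*(-81)) = -145 - (3249 - 1*5265) = -145 - (3249 - 5265) = -145 - 1*(-2016) = -145 + 2016 = 1871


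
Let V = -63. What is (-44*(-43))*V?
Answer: -119196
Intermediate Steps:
(-44*(-43))*V = -44*(-43)*(-63) = 1892*(-63) = -119196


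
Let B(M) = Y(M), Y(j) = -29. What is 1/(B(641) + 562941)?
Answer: 1/562912 ≈ 1.7765e-6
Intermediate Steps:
B(M) = -29
1/(B(641) + 562941) = 1/(-29 + 562941) = 1/562912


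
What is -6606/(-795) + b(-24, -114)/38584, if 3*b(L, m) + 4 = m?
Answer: 2404289/289380 ≈ 8.3084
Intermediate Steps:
b(L, m) = -4/3 + m/3
-6606/(-795) + b(-24, -114)/38584 = -6606/(-795) + (-4/3 + (⅓)*(-114))/38584 = -6606*(-1/795) + (-4/3 - 38)*(1/38584) = 2202/265 - 118/3*1/38584 = 2202/265 - 59/57876 = 2404289/289380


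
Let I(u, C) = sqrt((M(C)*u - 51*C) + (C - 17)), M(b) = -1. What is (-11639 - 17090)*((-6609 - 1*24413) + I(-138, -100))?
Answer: 891231038 - 86187*sqrt(569) ≈ 8.8918e+8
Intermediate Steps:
I(u, C) = sqrt(-17 - u - 50*C) (I(u, C) = sqrt((-u - 51*C) + (C - 17)) = sqrt((-u - 51*C) + (-17 + C)) = sqrt(-17 - u - 50*C))
(-11639 - 17090)*((-6609 - 1*24413) + I(-138, -100)) = (-11639 - 17090)*((-6609 - 1*24413) + sqrt(-17 - 1*(-138) - 50*(-100))) = -28729*((-6609 - 24413) + sqrt(-17 + 138 + 5000)) = -28729*(-31022 + sqrt(5121)) = -28729*(-31022 + 3*sqrt(569)) = 891231038 - 86187*sqrt(569)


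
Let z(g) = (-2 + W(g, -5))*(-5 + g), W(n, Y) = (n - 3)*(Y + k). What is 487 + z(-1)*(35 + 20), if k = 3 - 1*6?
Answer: -9413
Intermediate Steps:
k = -3 (k = 3 - 6 = -3)
W(n, Y) = (-3 + Y)*(-3 + n) (W(n, Y) = (n - 3)*(Y - 3) = (-3 + n)*(-3 + Y) = (-3 + Y)*(-3 + n))
z(g) = (-5 + g)*(22 - 8*g) (z(g) = (-2 + (9 - 3*(-5) - 3*g - 5*g))*(-5 + g) = (-2 + (9 + 15 - 3*g - 5*g))*(-5 + g) = (-2 + (24 - 8*g))*(-5 + g) = (22 - 8*g)*(-5 + g) = (-5 + g)*(22 - 8*g))
487 + z(-1)*(35 + 20) = 487 + (-110 - 8*(-1)² + 62*(-1))*(35 + 20) = 487 + (-110 - 8*1 - 62)*55 = 487 + (-110 - 8 - 62)*55 = 487 - 180*55 = 487 - 9900 = -9413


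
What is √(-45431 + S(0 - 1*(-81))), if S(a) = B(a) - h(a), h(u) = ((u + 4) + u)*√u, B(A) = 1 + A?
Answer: I*√46843 ≈ 216.43*I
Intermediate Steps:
h(u) = √u*(4 + 2*u) (h(u) = ((4 + u) + u)*√u = (4 + 2*u)*√u = √u*(4 + 2*u))
S(a) = 1 + a - 2*√a*(2 + a) (S(a) = (1 + a) - 2*√a*(2 + a) = 1 + a - 2*√a*(2 + a))
√(-45431 + S(0 - 1*(-81))) = √(-45431 + (1 + (0 - 1*(-81)) - 2*√(0 - 1*(-81))*(2 + (0 - 1*(-81))))) = √(-45431 + (1 + (0 + 81) - 2*√(0 + 81)*(2 + (0 + 81)))) = √(-45431 + (1 + 81 - 2*√81*(2 + 81))) = √(-45431 + (1 + 81 - 2*9*83)) = √(-45431 + (1 + 81 - 1494)) = √(-45431 - 1412) = √(-46843) = I*√46843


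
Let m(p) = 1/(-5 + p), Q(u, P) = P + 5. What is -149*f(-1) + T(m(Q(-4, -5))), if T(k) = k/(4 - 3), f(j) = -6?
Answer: 4469/5 ≈ 893.80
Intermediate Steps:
Q(u, P) = 5 + P
T(k) = k (T(k) = k/1 = k*1 = k)
-149*f(-1) + T(m(Q(-4, -5))) = -149*(-6) + 1/(-5 + (5 - 5)) = 894 + 1/(-5 + 0) = 894 + 1/(-5) = 894 - ⅕ = 4469/5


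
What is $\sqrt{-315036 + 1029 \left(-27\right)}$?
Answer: $3 i \sqrt{38091} \approx 585.51 i$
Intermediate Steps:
$\sqrt{-315036 + 1029 \left(-27\right)} = \sqrt{-315036 - 27783} = \sqrt{-342819} = 3 i \sqrt{38091}$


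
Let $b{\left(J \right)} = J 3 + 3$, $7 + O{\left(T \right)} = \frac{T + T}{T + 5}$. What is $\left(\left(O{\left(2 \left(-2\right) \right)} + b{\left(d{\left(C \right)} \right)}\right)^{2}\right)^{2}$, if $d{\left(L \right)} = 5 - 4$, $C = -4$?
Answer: $6561$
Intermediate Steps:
$O{\left(T \right)} = -7 + \frac{2 T}{5 + T}$ ($O{\left(T \right)} = -7 + \frac{T + T}{T + 5} = -7 + \frac{2 T}{5 + T}$)
$d{\left(L \right)} = 1$ ($d{\left(L \right)} = 5 - 4 = 1$)
$b{\left(J \right)} = 3 + 3 J$ ($b{\left(J \right)} = 3 J + 3 = 3 + 3 J$)
$\left(\left(O{\left(2 \left(-2\right) \right)} + b{\left(d{\left(C \right)} \right)}\right)^{2}\right)^{2} = \left(\left(\frac{5 \left(-7 - 2 \left(-2\right)\right)}{5 + 2 \left(-2\right)} + \left(3 + 3 \cdot 1\right)\right)^{2}\right)^{2} = \left(\left(\frac{5 \left(-7 - -4\right)}{5 - 4} + \left(3 + 3\right)\right)^{2}\right)^{2} = \left(\left(\frac{5 \left(-7 + 4\right)}{1} + 6\right)^{2}\right)^{2} = \left(\left(5 \cdot 1 \left(-3\right) + 6\right)^{2}\right)^{2} = \left(\left(-15 + 6\right)^{2}\right)^{2} = \left(\left(-9\right)^{2}\right)^{2} = 81^{2} = 6561$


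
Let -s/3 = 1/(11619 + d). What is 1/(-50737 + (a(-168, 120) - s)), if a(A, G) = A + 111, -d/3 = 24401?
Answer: -20528/1042699233 ≈ -1.9687e-5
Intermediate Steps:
d = -73203 (d = -3*24401 = -73203)
a(A, G) = 111 + A
s = 1/20528 (s = -3/(11619 - 73203) = -3/(-61584) = -3*(-1/61584) = 1/20528 ≈ 4.8714e-5)
1/(-50737 + (a(-168, 120) - s)) = 1/(-50737 + ((111 - 168) - 1*1/20528)) = 1/(-50737 + (-57 - 1/20528)) = 1/(-50737 - 1170097/20528) = 1/(-1042699233/20528) = -20528/1042699233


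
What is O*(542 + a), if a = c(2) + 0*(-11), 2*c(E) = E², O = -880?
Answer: -478720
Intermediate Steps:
c(E) = E²/2
a = 2 (a = (½)*2² + 0*(-11) = (½)*4 + 0 = 2 + 0 = 2)
O*(542 + a) = -880*(542 + 2) = -880*544 = -478720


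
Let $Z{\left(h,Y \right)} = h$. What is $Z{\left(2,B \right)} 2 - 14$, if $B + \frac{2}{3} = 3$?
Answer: $-10$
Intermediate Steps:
$B = \frac{7}{3}$ ($B = - \frac{2}{3} + 3 = \frac{7}{3} \approx 2.3333$)
$Z{\left(2,B \right)} 2 - 14 = 2 \cdot 2 - 14 = 4 - 14 = -10$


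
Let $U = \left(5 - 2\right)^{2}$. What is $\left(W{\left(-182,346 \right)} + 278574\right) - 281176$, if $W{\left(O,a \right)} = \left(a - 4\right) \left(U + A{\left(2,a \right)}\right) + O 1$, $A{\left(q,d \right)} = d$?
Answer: $118626$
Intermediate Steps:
$U = 9$ ($U = 3^{2} = 9$)
$W{\left(O,a \right)} = O + \left(-4 + a\right) \left(9 + a\right)$ ($W{\left(O,a \right)} = \left(a - 4\right) \left(9 + a\right) + O 1 = \left(-4 + a\right) \left(9 + a\right) + O = O + \left(-4 + a\right) \left(9 + a\right)$)
$\left(W{\left(-182,346 \right)} + 278574\right) - 281176 = \left(\left(-36 - 182 + 346^{2} + 5 \cdot 346\right) + 278574\right) - 281176 = \left(\left(-36 - 182 + 119716 + 1730\right) + 278574\right) - 281176 = \left(121228 + 278574\right) - 281176 = 399802 - 281176 = 118626$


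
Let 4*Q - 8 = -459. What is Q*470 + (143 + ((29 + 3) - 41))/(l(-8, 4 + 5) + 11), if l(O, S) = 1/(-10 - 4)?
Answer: -16211953/306 ≈ -52980.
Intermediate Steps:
Q = -451/4 (Q = 2 + (¼)*(-459) = 2 - 459/4 = -451/4 ≈ -112.75)
l(O, S) = -1/14 (l(O, S) = 1/(-14) = -1/14)
Q*470 + (143 + ((29 + 3) - 41))/(l(-8, 4 + 5) + 11) = -451/4*470 + (143 + ((29 + 3) - 41))/(-1/14 + 11) = -105985/2 + (143 + (32 - 41))/(153/14) = -105985/2 + (143 - 9)*(14/153) = -105985/2 + 134*(14/153) = -105985/2 + 1876/153 = -16211953/306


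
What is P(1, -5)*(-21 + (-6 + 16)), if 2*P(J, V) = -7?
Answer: 77/2 ≈ 38.500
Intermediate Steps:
P(J, V) = -7/2 (P(J, V) = (1/2)*(-7) = -7/2)
P(1, -5)*(-21 + (-6 + 16)) = -7*(-21 + (-6 + 16))/2 = -7*(-21 + 10)/2 = -7/2*(-11) = 77/2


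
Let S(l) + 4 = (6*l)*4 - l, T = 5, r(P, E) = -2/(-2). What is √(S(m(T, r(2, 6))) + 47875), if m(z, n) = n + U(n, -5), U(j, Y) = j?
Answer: √47917 ≈ 218.90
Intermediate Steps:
r(P, E) = 1 (r(P, E) = -2*(-½) = 1)
m(z, n) = 2*n (m(z, n) = n + n = 2*n)
S(l) = -4 + 23*l (S(l) = -4 + ((6*l)*4 - l) = -4 + (24*l - l) = -4 + 23*l)
√(S(m(T, r(2, 6))) + 47875) = √((-4 + 23*(2*1)) + 47875) = √((-4 + 23*2) + 47875) = √((-4 + 46) + 47875) = √(42 + 47875) = √47917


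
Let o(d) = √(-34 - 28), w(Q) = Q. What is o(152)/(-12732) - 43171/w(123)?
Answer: -43171/123 - I*√62/12732 ≈ -350.98 - 0.00061844*I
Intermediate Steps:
o(d) = I*√62 (o(d) = √(-62) = I*√62)
o(152)/(-12732) - 43171/w(123) = (I*√62)/(-12732) - 43171/123 = (I*√62)*(-1/12732) - 43171*1/123 = -I*√62/12732 - 43171/123 = -43171/123 - I*√62/12732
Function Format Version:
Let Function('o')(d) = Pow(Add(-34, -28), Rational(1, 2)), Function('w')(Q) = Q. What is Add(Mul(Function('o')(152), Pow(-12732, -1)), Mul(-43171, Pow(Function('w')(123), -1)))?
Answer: Add(Rational(-43171, 123), Mul(Rational(-1, 12732), I, Pow(62, Rational(1, 2)))) ≈ Add(-350.98, Mul(-0.00061844, I))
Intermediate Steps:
Function('o')(d) = Mul(I, Pow(62, Rational(1, 2))) (Function('o')(d) = Pow(-62, Rational(1, 2)) = Mul(I, Pow(62, Rational(1, 2))))
Add(Mul(Function('o')(152), Pow(-12732, -1)), Mul(-43171, Pow(Function('w')(123), -1))) = Add(Mul(Mul(I, Pow(62, Rational(1, 2))), Pow(-12732, -1)), Mul(-43171, Pow(123, -1))) = Add(Mul(Mul(I, Pow(62, Rational(1, 2))), Rational(-1, 12732)), Mul(-43171, Rational(1, 123))) = Add(Mul(Rational(-1, 12732), I, Pow(62, Rational(1, 2))), Rational(-43171, 123)) = Add(Rational(-43171, 123), Mul(Rational(-1, 12732), I, Pow(62, Rational(1, 2))))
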